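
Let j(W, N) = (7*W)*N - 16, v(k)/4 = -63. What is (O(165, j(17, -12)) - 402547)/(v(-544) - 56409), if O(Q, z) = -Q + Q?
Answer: 402547/56661 ≈ 7.1045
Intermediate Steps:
v(k) = -252 (v(k) = 4*(-63) = -252)
j(W, N) = -16 + 7*N*W (j(W, N) = 7*N*W - 16 = -16 + 7*N*W)
O(Q, z) = 0
(O(165, j(17, -12)) - 402547)/(v(-544) - 56409) = (0 - 402547)/(-252 - 56409) = -402547/(-56661) = -402547*(-1/56661) = 402547/56661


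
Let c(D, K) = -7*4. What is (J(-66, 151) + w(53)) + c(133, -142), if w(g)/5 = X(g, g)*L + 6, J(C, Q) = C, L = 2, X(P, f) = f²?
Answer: 28026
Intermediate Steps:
c(D, K) = -28
w(g) = 30 + 10*g² (w(g) = 5*(g²*2 + 6) = 5*(2*g² + 6) = 5*(6 + 2*g²) = 30 + 10*g²)
(J(-66, 151) + w(53)) + c(133, -142) = (-66 + (30 + 10*53²)) - 28 = (-66 + (30 + 10*2809)) - 28 = (-66 + (30 + 28090)) - 28 = (-66 + 28120) - 28 = 28054 - 28 = 28026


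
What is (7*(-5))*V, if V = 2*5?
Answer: -350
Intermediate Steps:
V = 10
(7*(-5))*V = (7*(-5))*10 = -35*10 = -350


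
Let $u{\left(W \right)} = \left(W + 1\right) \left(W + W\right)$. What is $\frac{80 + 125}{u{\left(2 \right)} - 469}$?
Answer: $- \frac{205}{457} \approx -0.44858$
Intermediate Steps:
$u{\left(W \right)} = 2 W \left(1 + W\right)$ ($u{\left(W \right)} = \left(1 + W\right) 2 W = 2 W \left(1 + W\right)$)
$\frac{80 + 125}{u{\left(2 \right)} - 469} = \frac{80 + 125}{2 \cdot 2 \left(1 + 2\right) - 469} = \frac{205}{2 \cdot 2 \cdot 3 - 469} = \frac{205}{12 - 469} = \frac{205}{-457} = 205 \left(- \frac{1}{457}\right) = - \frac{205}{457}$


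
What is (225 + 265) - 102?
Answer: 388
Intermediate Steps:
(225 + 265) - 102 = 490 - 102 = 388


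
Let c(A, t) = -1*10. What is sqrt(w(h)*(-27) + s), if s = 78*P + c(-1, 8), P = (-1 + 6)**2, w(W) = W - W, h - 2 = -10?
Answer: 2*sqrt(485) ≈ 44.045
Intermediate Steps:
c(A, t) = -10
h = -8 (h = 2 - 10 = -8)
w(W) = 0
P = 25 (P = 5**2 = 25)
s = 1940 (s = 78*25 - 10 = 1950 - 10 = 1940)
sqrt(w(h)*(-27) + s) = sqrt(0*(-27) + 1940) = sqrt(0 + 1940) = sqrt(1940) = 2*sqrt(485)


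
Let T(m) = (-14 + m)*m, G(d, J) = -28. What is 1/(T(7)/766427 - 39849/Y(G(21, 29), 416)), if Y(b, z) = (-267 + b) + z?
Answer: -92737667/30541355452 ≈ -0.0030365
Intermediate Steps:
Y(b, z) = -267 + b + z
T(m) = m*(-14 + m)
1/(T(7)/766427 - 39849/Y(G(21, 29), 416)) = 1/((7*(-14 + 7))/766427 - 39849/(-267 - 28 + 416)) = 1/((7*(-7))*(1/766427) - 39849/121) = 1/(-49*1/766427 - 39849*1/121) = 1/(-49/766427 - 39849/121) = 1/(-30541355452/92737667) = -92737667/30541355452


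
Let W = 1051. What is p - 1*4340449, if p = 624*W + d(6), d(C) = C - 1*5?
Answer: -3684624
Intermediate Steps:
d(C) = -5 + C (d(C) = C - 5 = -5 + C)
p = 655825 (p = 624*1051 + (-5 + 6) = 655824 + 1 = 655825)
p - 1*4340449 = 655825 - 1*4340449 = 655825 - 4340449 = -3684624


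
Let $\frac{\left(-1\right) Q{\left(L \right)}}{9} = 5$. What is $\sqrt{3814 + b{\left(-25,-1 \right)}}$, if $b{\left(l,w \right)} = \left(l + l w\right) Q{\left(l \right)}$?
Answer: $\sqrt{3814} \approx 61.758$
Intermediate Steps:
$Q{\left(L \right)} = -45$ ($Q{\left(L \right)} = \left(-9\right) 5 = -45$)
$b{\left(l,w \right)} = - 45 l - 45 l w$ ($b{\left(l,w \right)} = \left(l + l w\right) \left(-45\right) = - 45 l - 45 l w$)
$\sqrt{3814 + b{\left(-25,-1 \right)}} = \sqrt{3814 - - 1125 \left(1 - 1\right)} = \sqrt{3814 - \left(-1125\right) 0} = \sqrt{3814 + 0} = \sqrt{3814}$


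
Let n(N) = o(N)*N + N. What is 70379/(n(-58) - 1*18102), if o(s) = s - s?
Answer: -70379/18160 ≈ -3.8755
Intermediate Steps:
o(s) = 0
n(N) = N (n(N) = 0*N + N = 0 + N = N)
70379/(n(-58) - 1*18102) = 70379/(-58 - 1*18102) = 70379/(-58 - 18102) = 70379/(-18160) = 70379*(-1/18160) = -70379/18160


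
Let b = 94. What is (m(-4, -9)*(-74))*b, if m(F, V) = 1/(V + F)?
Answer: 6956/13 ≈ 535.08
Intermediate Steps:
m(F, V) = 1/(F + V)
(m(-4, -9)*(-74))*b = (-74/(-4 - 9))*94 = (-74/(-13))*94 = -1/13*(-74)*94 = (74/13)*94 = 6956/13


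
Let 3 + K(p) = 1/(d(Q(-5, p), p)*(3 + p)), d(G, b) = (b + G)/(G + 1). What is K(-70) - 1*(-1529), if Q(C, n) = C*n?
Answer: 28627409/18760 ≈ 1526.0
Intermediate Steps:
d(G, b) = (G + b)/(1 + G)
K(p) = -3 - (1 - 5*p)/(4*p*(3 + p)) (K(p) = -3 + 1/(((-5*p + p)/(1 - 5*p))*(3 + p)) = -3 + 1/(((-4*p)/(1 - 5*p))*(3 + p)) = -3 + 1/((-4*p/(1 - 5*p))*(3 + p)) = -3 + 1/(-4*p*(3 + p)/(1 - 5*p)) = -3 - (1 - 5*p)/(4*p*(3 + p)))
K(-70) - 1*(-1529) = (¼)*(-1 - 31*(-70) - 12*(-70)²)/(-70*(3 - 70)) - 1*(-1529) = (¼)*(-1/70)*(-1 + 2170 - 12*4900)/(-67) + 1529 = (¼)*(-1/70)*(-1/67)*(-1 + 2170 - 58800) + 1529 = (¼)*(-1/70)*(-1/67)*(-56631) + 1529 = -56631/18760 + 1529 = 28627409/18760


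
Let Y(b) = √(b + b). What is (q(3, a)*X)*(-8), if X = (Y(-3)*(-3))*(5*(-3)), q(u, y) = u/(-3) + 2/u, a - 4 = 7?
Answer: 120*I*√6 ≈ 293.94*I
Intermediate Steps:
a = 11 (a = 4 + 7 = 11)
q(u, y) = 2/u - u/3 (q(u, y) = u*(-⅓) + 2/u = -u/3 + 2/u = 2/u - u/3)
Y(b) = √2*√b (Y(b) = √(2*b) = √2*√b)
X = 45*I*√6 (X = ((√2*√(-3))*(-3))*(5*(-3)) = ((√2*(I*√3))*(-3))*(-15) = ((I*√6)*(-3))*(-15) = -3*I*√6*(-15) = 45*I*√6 ≈ 110.23*I)
(q(3, a)*X)*(-8) = ((2/3 - ⅓*3)*(45*I*√6))*(-8) = ((2*(⅓) - 1)*(45*I*√6))*(-8) = ((⅔ - 1)*(45*I*√6))*(-8) = -15*I*√6*(-8) = 120*I*√6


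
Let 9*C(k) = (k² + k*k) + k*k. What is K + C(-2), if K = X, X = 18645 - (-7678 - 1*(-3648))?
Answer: 68029/3 ≈ 22676.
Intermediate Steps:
X = 22675 (X = 18645 - (-7678 + 3648) = 18645 - 1*(-4030) = 18645 + 4030 = 22675)
K = 22675
C(k) = k²/3 (C(k) = ((k² + k*k) + k*k)/9 = ((k² + k²) + k²)/9 = (2*k² + k²)/9 = (3*k²)/9 = k²/3)
K + C(-2) = 22675 + (⅓)*(-2)² = 22675 + (⅓)*4 = 22675 + 4/3 = 68029/3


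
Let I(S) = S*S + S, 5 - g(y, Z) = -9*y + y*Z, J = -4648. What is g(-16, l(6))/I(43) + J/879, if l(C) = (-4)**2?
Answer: -8691173/1663068 ≈ -5.2260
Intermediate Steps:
l(C) = 16
g(y, Z) = 5 + 9*y - Z*y (g(y, Z) = 5 - (-9*y + y*Z) = 5 - (-9*y + Z*y) = 5 + (9*y - Z*y) = 5 + 9*y - Z*y)
I(S) = S + S**2 (I(S) = S**2 + S = S + S**2)
g(-16, l(6))/I(43) + J/879 = (5 + 9*(-16) - 1*16*(-16))/((43*(1 + 43))) - 4648/879 = (5 - 144 + 256)/((43*44)) - 4648*1/879 = 117/1892 - 4648/879 = -8691173/1663068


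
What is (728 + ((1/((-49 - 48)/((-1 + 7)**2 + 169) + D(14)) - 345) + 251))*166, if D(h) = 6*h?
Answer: 1802127042/17123 ≈ 1.0525e+5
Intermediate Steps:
(728 + ((1/((-49 - 48)/((-1 + 7)**2 + 169) + D(14)) - 345) + 251))*166 = (728 + ((1/((-49 - 48)/((-1 + 7)**2 + 169) + 6*14) - 345) + 251))*166 = (728 + ((1/(-97/(6**2 + 169) + 84) - 345) + 251))*166 = (728 + ((1/(-97/(36 + 169) + 84) - 345) + 251))*166 = (728 + ((1/(-97/205 + 84) - 345) + 251))*166 = (728 + ((1/(17123/205) - 345) + 251))*166 = (728 + ((205/17123 - 345) + 251))*166 = (728 + (-5907230/17123 + 251))*166 = (728 - 1609357/17123)*166 = (10856187/17123)*166 = 1802127042/17123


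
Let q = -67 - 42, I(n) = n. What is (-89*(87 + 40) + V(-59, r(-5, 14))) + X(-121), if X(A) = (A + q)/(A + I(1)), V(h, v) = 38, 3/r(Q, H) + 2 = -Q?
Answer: -135157/12 ≈ -11263.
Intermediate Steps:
r(Q, H) = 3/(-2 - Q)
q = -109
X(A) = (-109 + A)/(1 + A) (X(A) = (A - 109)/(A + 1) = (-109 + A)/(1 + A))
(-89*(87 + 40) + V(-59, r(-5, 14))) + X(-121) = (-89*(87 + 40) + 38) + (-109 - 121)/(1 - 121) = (-89*127 + 38) - 230/(-120) = (-11303 + 38) - 1/120*(-230) = -11265 + 23/12 = -135157/12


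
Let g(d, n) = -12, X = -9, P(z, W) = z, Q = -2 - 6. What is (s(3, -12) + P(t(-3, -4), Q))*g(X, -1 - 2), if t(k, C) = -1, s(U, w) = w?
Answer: 156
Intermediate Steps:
Q = -8
(s(3, -12) + P(t(-3, -4), Q))*g(X, -1 - 2) = (-12 - 1)*(-12) = -13*(-12) = 156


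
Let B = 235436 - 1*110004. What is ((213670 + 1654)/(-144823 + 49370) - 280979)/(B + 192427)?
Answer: -8940167937/10113531709 ≈ -0.88398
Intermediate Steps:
B = 125432 (B = 235436 - 110004 = 125432)
((213670 + 1654)/(-144823 + 49370) - 280979)/(B + 192427) = ((213670 + 1654)/(-144823 + 49370) - 280979)/(125432 + 192427) = (215324/(-95453) - 280979)/317859 = (215324*(-1/95453) - 280979)*(1/317859) = (-215324/95453 - 280979)*(1/317859) = -26820503811/95453*1/317859 = -8940167937/10113531709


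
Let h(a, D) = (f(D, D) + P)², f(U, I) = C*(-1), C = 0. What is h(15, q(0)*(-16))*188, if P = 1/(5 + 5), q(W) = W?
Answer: 47/25 ≈ 1.8800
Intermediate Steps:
P = ⅒ (P = 1/10 = ⅒ ≈ 0.10000)
f(U, I) = 0 (f(U, I) = 0*(-1) = 0)
h(a, D) = 1/100 (h(a, D) = (0 + ⅒)² = (⅒)² = 1/100)
h(15, q(0)*(-16))*188 = (1/100)*188 = 47/25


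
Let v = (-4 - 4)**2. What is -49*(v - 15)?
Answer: -2401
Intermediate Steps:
v = 64 (v = (-8)**2 = 64)
-49*(v - 15) = -49*(64 - 15) = -49*49 = -2401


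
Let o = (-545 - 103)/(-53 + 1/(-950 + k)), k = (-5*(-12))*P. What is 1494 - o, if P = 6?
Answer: 46336554/31271 ≈ 1481.8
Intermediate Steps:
k = 360 (k = -5*(-12)*6 = 60*6 = 360)
o = 382320/31271 (o = (-545 - 103)/(-53 + 1/(-950 + 360)) = -648/(-53 + 1/(-590)) = -648/(-53 - 1/590) = -648/(-31271/590) = -648*(-590/31271) = 382320/31271 ≈ 12.226)
1494 - o = 1494 - 1*382320/31271 = 1494 - 382320/31271 = 46336554/31271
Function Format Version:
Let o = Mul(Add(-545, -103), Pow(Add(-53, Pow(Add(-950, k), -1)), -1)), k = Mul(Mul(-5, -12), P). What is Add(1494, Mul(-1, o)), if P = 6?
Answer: Rational(46336554, 31271) ≈ 1481.8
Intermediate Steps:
k = 360 (k = Mul(Mul(-5, -12), 6) = Mul(60, 6) = 360)
o = Rational(382320, 31271) (o = Mul(Add(-545, -103), Pow(Add(-53, Pow(Add(-950, 360), -1)), -1)) = Mul(-648, Pow(Add(-53, Pow(-590, -1)), -1)) = Mul(-648, Pow(Add(-53, Rational(-1, 590)), -1)) = Mul(-648, Pow(Rational(-31271, 590), -1)) = Mul(-648, Rational(-590, 31271)) = Rational(382320, 31271) ≈ 12.226)
Add(1494, Mul(-1, o)) = Add(1494, Mul(-1, Rational(382320, 31271))) = Add(1494, Rational(-382320, 31271)) = Rational(46336554, 31271)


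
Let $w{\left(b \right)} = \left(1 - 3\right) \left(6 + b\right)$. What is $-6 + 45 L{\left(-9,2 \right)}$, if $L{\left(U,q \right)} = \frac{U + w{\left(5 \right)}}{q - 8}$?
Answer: $\frac{453}{2} \approx 226.5$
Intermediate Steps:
$w{\left(b \right)} = -12 - 2 b$ ($w{\left(b \right)} = \left(1 - 3\right) \left(6 + b\right) = - 2 \left(6 + b\right) = -12 - 2 b$)
$L{\left(U,q \right)} = \frac{-22 + U}{-8 + q}$ ($L{\left(U,q \right)} = \frac{U - 22}{q - 8} = \frac{U - 22}{-8 + q} = \frac{-22 + U}{-8 + q}$)
$-6 + 45 L{\left(-9,2 \right)} = -6 + 45 \frac{-22 - 9}{-8 + 2} = -6 + 45 \frac{1}{-6} \left(-31\right) = -6 + 45 \left(\left(- \frac{1}{6}\right) \left(-31\right)\right) = -6 + 45 \cdot \frac{31}{6} = -6 + \frac{465}{2} = \frac{453}{2}$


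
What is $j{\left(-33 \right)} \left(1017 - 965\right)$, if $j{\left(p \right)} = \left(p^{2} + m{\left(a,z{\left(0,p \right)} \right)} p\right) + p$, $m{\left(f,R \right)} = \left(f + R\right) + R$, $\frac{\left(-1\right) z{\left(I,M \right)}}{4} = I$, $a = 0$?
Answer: $54912$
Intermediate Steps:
$z{\left(I,M \right)} = - 4 I$
$m{\left(f,R \right)} = f + 2 R$ ($m{\left(f,R \right)} = \left(R + f\right) + R = f + 2 R$)
$j{\left(p \right)} = p + p^{2}$ ($j{\left(p \right)} = \left(p^{2} + \left(0 + 2 \left(\left(-4\right) 0\right)\right) p\right) + p = \left(p^{2} + \left(0 + 2 \cdot 0\right) p\right) + p = \left(p^{2} + \left(0 + 0\right) p\right) + p = \left(p^{2} + 0 p\right) + p = \left(p^{2} + 0\right) + p = p^{2} + p = p + p^{2}$)
$j{\left(-33 \right)} \left(1017 - 965\right) = - 33 \left(1 - 33\right) \left(1017 - 965\right) = \left(-33\right) \left(-32\right) 52 = 1056 \cdot 52 = 54912$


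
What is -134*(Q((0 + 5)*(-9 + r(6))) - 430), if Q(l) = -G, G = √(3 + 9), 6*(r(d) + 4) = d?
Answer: 57620 + 268*√3 ≈ 58084.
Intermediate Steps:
r(d) = -4 + d/6
G = 2*√3 (G = √12 = 2*√3 ≈ 3.4641)
Q(l) = -2*√3
-134*(Q((0 + 5)*(-9 + r(6))) - 430) = -134*(-2*√3 - 430) = -134*(-430 - 2*√3) = 57620 + 268*√3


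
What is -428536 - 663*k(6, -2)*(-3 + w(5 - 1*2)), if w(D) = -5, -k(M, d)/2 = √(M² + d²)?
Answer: -428536 - 21216*√10 ≈ -4.9563e+5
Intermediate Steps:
k(M, d) = -2*√(M² + d²)
-428536 - 663*k(6, -2)*(-3 + w(5 - 1*2)) = -428536 - 663*(-2*√(6² + (-2)²))*(-3 - 5) = -428536 - 663*-2*√(36 + 4)*(-8) = -428536 - 663*-4*√10*(-8) = -428536 - 663*32*√10 = -428536 - 21216*√10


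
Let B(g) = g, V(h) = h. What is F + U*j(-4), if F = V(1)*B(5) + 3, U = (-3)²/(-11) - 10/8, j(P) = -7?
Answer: 989/44 ≈ 22.477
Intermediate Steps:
U = -91/44 (U = 9*(-1/11) - 10*⅛ = -9/11 - 5/4 = -91/44 ≈ -2.0682)
F = 8 (F = 1*5 + 3 = 5 + 3 = 8)
F + U*j(-4) = 8 - 91/44*(-7) = 8 + 637/44 = 989/44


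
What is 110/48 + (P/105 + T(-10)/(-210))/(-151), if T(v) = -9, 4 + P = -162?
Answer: 291967/126840 ≈ 2.3019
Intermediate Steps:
P = -166 (P = -4 - 162 = -166)
110/48 + (P/105 + T(-10)/(-210))/(-151) = 110/48 + (-166/105 - 9/(-210))/(-151) = 110*(1/48) + (-166*1/105 - 9*(-1/210))*(-1/151) = 55/24 + (-166/105 + 3/70)*(-1/151) = 55/24 - 323/210*(-1/151) = 55/24 + 323/31710 = 291967/126840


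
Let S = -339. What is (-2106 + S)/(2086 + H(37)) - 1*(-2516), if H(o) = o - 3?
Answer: 1066295/424 ≈ 2514.8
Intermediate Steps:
H(o) = -3 + o
(-2106 + S)/(2086 + H(37)) - 1*(-2516) = (-2106 - 339)/(2086 + (-3 + 37)) - 1*(-2516) = -2445/(2086 + 34) + 2516 = -2445/2120 + 2516 = -2445*1/2120 + 2516 = -489/424 + 2516 = 1066295/424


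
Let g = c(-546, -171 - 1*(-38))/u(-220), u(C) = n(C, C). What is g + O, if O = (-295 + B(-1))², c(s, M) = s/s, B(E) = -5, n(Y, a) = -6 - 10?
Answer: 1439999/16 ≈ 90000.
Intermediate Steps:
n(Y, a) = -16
u(C) = -16
c(s, M) = 1
g = -1/16 (g = 1/(-16) = 1*(-1/16) = -1/16 ≈ -0.062500)
O = 90000 (O = (-295 - 5)² = (-300)² = 90000)
g + O = -1/16 + 90000 = 1439999/16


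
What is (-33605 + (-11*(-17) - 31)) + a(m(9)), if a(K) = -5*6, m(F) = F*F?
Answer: -33479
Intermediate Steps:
m(F) = F²
a(K) = -30
(-33605 + (-11*(-17) - 31)) + a(m(9)) = (-33605 + (-11*(-17) - 31)) - 30 = (-33605 + (187 - 31)) - 30 = (-33605 + 156) - 30 = -33449 - 30 = -33479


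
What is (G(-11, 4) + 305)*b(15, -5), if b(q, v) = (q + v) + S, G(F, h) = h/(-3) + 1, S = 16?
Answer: 23764/3 ≈ 7921.3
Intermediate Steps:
G(F, h) = 1 - h/3 (G(F, h) = -h/3 + 1 = 1 - h/3)
b(q, v) = 16 + q + v (b(q, v) = (q + v) + 16 = 16 + q + v)
(G(-11, 4) + 305)*b(15, -5) = ((1 - ⅓*4) + 305)*(16 + 15 - 5) = ((1 - 4/3) + 305)*26 = (-⅓ + 305)*26 = (914/3)*26 = 23764/3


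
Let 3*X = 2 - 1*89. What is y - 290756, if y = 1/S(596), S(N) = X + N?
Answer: -164858651/567 ≈ -2.9076e+5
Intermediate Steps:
X = -29 (X = (2 - 1*89)/3 = (2 - 89)/3 = (⅓)*(-87) = -29)
S(N) = -29 + N
y = 1/567 (y = 1/(-29 + 596) = 1/567 ≈ 0.0017637)
y - 290756 = 1/567 - 290756 = -164858651/567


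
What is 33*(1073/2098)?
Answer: 35409/2098 ≈ 16.878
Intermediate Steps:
33*(1073/2098) = 35409/2098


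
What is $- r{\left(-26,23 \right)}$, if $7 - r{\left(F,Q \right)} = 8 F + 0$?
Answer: $-215$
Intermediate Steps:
$r{\left(F,Q \right)} = 7 - 8 F$ ($r{\left(F,Q \right)} = 7 - \left(8 F + 0\right) = 7 - 8 F$)
$- r{\left(-26,23 \right)} = - (7 - -208) = - (7 + 208) = \left(-1\right) 215 = -215$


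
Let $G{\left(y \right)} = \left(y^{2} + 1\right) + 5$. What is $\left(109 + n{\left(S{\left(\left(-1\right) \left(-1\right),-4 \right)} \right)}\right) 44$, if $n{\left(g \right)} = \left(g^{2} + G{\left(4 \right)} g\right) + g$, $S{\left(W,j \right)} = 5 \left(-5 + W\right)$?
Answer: $2156$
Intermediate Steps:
$S{\left(W,j \right)} = -25 + 5 W$
$G{\left(y \right)} = 6 + y^{2}$ ($G{\left(y \right)} = \left(1 + y^{2}\right) + 5 = 6 + y^{2}$)
$n{\left(g \right)} = g^{2} + 23 g$ ($n{\left(g \right)} = \left(g^{2} + \left(6 + 4^{2}\right) g\right) + g = \left(g^{2} + \left(6 + 16\right) g\right) + g = \left(g^{2} + 22 g\right) + g = g^{2} + 23 g$)
$\left(109 + n{\left(S{\left(\left(-1\right) \left(-1\right),-4 \right)} \right)}\right) 44 = \left(109 + \left(-25 + 5 \left(\left(-1\right) \left(-1\right)\right)\right) \left(23 - \left(25 - 5 \left(\left(-1\right) \left(-1\right)\right)\right)\right)\right) 44 = \left(109 + \left(-25 + 5 \cdot 1\right) \left(23 + \left(-25 + 5 \cdot 1\right)\right)\right) 44 = \left(109 + \left(-25 + 5\right) \left(23 + \left(-25 + 5\right)\right)\right) 44 = \left(109 - 20 \left(23 - 20\right)\right) 44 = \left(109 - 60\right) 44 = 49 \cdot 44 = 2156$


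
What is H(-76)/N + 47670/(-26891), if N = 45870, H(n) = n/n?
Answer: -2186596009/1233490170 ≈ -1.7727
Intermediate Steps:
H(n) = 1
H(-76)/N + 47670/(-26891) = 1/45870 + 47670/(-26891) = 1*(1/45870) + 47670*(-1/26891) = 1/45870 - 47670/26891 = -2186596009/1233490170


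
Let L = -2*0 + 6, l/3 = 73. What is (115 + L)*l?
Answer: 26499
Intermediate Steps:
l = 219 (l = 3*73 = 219)
L = 6 (L = 0 + 6 = 6)
(115 + L)*l = (115 + 6)*219 = 121*219 = 26499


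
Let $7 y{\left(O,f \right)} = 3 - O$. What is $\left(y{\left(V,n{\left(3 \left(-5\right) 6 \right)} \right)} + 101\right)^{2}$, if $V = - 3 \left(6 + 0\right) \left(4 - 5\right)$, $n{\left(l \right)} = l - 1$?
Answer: $\frac{478864}{49} \approx 9772.7$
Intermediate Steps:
$n{\left(l \right)} = -1 + l$
$V = 18$ ($V = - 3 \cdot 6 \left(-1\right) = \left(-3\right) \left(-6\right) = 18$)
$y{\left(O,f \right)} = \frac{3}{7} - \frac{O}{7}$ ($y{\left(O,f \right)} = \frac{3 - O}{7} = \frac{3}{7} - \frac{O}{7}$)
$\left(y{\left(V,n{\left(3 \left(-5\right) 6 \right)} \right)} + 101\right)^{2} = \left(\left(\frac{3}{7} - \frac{18}{7}\right) + 101\right)^{2} = \left(- \frac{15}{7} + 101\right)^{2} = \left(\frac{692}{7}\right)^{2} = \frac{478864}{49}$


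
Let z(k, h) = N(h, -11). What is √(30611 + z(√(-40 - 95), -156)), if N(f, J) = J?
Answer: 30*√34 ≈ 174.93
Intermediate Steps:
z(k, h) = -11
√(30611 + z(√(-40 - 95), -156)) = √(30611 - 11) = √30600 = 30*√34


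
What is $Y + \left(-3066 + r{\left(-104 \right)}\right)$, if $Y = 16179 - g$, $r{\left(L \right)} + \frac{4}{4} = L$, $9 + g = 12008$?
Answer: $1009$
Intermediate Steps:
$g = 11999$ ($g = -9 + 12008 = 11999$)
$r{\left(L \right)} = -1 + L$
$Y = 4180$ ($Y = 16179 - 11999 = 4180$)
$Y + \left(-3066 + r{\left(-104 \right)}\right) = 4180 - 3171 = 1009$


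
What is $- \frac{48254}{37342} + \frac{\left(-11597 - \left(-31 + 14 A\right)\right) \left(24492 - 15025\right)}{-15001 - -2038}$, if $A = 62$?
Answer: $\frac{2197500652637}{242032173} \approx 9079.4$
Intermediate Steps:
$- \frac{48254}{37342} + \frac{\left(-11597 - \left(-31 + 14 A\right)\right) \left(24492 - 15025\right)}{-15001 - -2038} = - \frac{48254}{37342} + \frac{\left(-11597 + \left(31 - 868\right)\right) \left(24492 - 15025\right)}{-15001 - -2038} = \left(-48254\right) \frac{1}{37342} + \frac{\left(-11597 + \left(31 - 868\right)\right) 9467}{-15001 + 2038} = - \frac{24127}{18671} + \frac{\left(-11597 - 837\right) 9467}{-12963} = - \frac{24127}{18671} + \left(-12434\right) 9467 \left(- \frac{1}{12963}\right) = - \frac{24127}{18671} - - \frac{117712678}{12963} = - \frac{24127}{18671} + \frac{117712678}{12963} = \frac{2197500652637}{242032173}$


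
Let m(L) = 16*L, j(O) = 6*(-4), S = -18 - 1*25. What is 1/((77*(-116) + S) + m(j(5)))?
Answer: -1/9359 ≈ -0.00010685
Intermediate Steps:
S = -43 (S = -18 - 25 = -43)
j(O) = -24
1/((77*(-116) + S) + m(j(5))) = 1/((77*(-116) - 43) + 16*(-24)) = 1/((-8932 - 43) - 384) = 1/(-8975 - 384) = 1/(-9359) = -1/9359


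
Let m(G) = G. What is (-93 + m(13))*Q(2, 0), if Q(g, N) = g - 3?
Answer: 80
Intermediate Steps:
Q(g, N) = -3 + g
(-93 + m(13))*Q(2, 0) = (-93 + 13)*(-3 + 2) = -80*(-1) = 80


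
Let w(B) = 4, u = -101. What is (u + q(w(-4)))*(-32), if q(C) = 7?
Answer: 3008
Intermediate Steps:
(u + q(w(-4)))*(-32) = (-101 + 7)*(-32) = -94*(-32) = 3008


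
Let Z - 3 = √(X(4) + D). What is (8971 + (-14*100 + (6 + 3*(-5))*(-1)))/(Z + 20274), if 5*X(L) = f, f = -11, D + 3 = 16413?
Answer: 384249150/1027850803 - 3790*√410195/1027850803 ≈ 0.37148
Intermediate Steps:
D = 16410 (D = -3 + 16413 = 16410)
X(L) = -11/5 (X(L) = (⅕)*(-11) = -11/5)
Z = 3 + √410195/5 (Z = 3 + √(-11/5 + 16410) = 3 + √(82039/5) = 3 + √410195/5 ≈ 131.09)
(8971 + (-14*100 + (6 + 3*(-5))*(-1)))/(Z + 20274) = (8971 + (-14*100 + (6 + 3*(-5))*(-1)))/((3 + √410195/5) + 20274) = (8971 + (-1400 + (6 - 15)*(-1)))/(20277 + √410195/5) = (8971 + (-1400 - 9*(-1)))/(20277 + √410195/5) = (8971 + (-1400 + 9))/(20277 + √410195/5) = (8971 - 1391)/(20277 + √410195/5) = 7580/(20277 + √410195/5)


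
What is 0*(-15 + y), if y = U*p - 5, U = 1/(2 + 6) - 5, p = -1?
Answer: 0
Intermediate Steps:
U = -39/8 (U = 1/8 - 5 = -39/8 ≈ -4.8750)
y = -1/8 (y = -39/8*(-1) - 5 = 39/8 - 5 = -1/8 ≈ -0.12500)
0*(-15 + y) = 0*(-15 - 1/8) = 0*(-121/8) = 0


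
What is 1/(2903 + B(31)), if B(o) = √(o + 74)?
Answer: 2903/8427304 - √105/8427304 ≈ 0.00034326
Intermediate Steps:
B(o) = √(74 + o)
1/(2903 + B(31)) = 1/(2903 + √(74 + 31)) = 1/(2903 + √105)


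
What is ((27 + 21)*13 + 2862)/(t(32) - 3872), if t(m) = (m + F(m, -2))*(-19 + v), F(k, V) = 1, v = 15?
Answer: -249/286 ≈ -0.87063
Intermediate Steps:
t(m) = -4 - 4*m (t(m) = (m + 1)*(-19 + 15) = (1 + m)*(-4) = -4 - 4*m)
((27 + 21)*13 + 2862)/(t(32) - 3872) = ((27 + 21)*13 + 2862)/((-4 - 4*32) - 3872) = (48*13 + 2862)/((-4 - 128) - 3872) = (624 + 2862)/(-132 - 3872) = 3486/(-4004) = 3486*(-1/4004) = -249/286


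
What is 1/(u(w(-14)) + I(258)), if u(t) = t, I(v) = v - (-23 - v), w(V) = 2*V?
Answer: 1/511 ≈ 0.0019569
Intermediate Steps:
I(v) = 23 + 2*v (I(v) = v + (23 + v) = 23 + 2*v)
1/(u(w(-14)) + I(258)) = 1/(2*(-14) + (23 + 2*258)) = 1/(-28 + (23 + 516)) = 1/(-28 + 539) = 1/511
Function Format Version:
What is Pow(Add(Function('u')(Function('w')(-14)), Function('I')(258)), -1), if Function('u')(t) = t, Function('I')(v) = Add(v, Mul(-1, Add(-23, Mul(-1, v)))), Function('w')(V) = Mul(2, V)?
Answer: Rational(1, 511) ≈ 0.0019569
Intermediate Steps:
Function('I')(v) = Add(23, Mul(2, v)) (Function('I')(v) = Add(v, Add(23, v)) = Add(23, Mul(2, v)))
Pow(Add(Function('u')(Function('w')(-14)), Function('I')(258)), -1) = Pow(Add(Mul(2, -14), Add(23, Mul(2, 258))), -1) = Pow(Add(-28, Add(23, 516)), -1) = Pow(Add(-28, 539), -1) = Pow(511, -1) = Rational(1, 511)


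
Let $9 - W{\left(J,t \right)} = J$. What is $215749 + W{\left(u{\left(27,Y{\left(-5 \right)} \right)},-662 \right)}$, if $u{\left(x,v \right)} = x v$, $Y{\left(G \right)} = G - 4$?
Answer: $216001$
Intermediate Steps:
$Y{\left(G \right)} = -4 + G$
$u{\left(x,v \right)} = v x$
$W{\left(J,t \right)} = 9 - J$
$215749 + W{\left(u{\left(27,Y{\left(-5 \right)} \right)},-662 \right)} = 215749 - \left(-9 + \left(-4 - 5\right) 27\right) = 215749 - \left(-9 - 243\right) = 215749 + \left(9 - -243\right) = 215749 + \left(9 + 243\right) = 215749 + 252 = 216001$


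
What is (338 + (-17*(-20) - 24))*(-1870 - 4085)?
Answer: -3894570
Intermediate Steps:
(338 + (-17*(-20) - 24))*(-1870 - 4085) = (338 + (340 - 24))*(-5955) = (338 + 316)*(-5955) = 654*(-5955) = -3894570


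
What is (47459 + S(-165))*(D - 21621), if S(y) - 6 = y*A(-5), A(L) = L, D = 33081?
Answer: 553403400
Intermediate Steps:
S(y) = 6 - 5*y (S(y) = 6 + y*(-5) = 6 - 5*y)
(47459 + S(-165))*(D - 21621) = (47459 + (6 - 5*(-165)))*(33081 - 21621) = (47459 + (6 + 825))*11460 = (47459 + 831)*11460 = 48290*11460 = 553403400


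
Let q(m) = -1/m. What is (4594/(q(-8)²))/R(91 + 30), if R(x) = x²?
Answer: 294016/14641 ≈ 20.082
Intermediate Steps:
(4594/(q(-8)²))/R(91 + 30) = (4594/((-1/(-8))²))/((91 + 30)²) = (4594/((-1*(-⅛))²))/(121²) = (4594/((⅛)²))/14641 = (4594/(1/64))*(1/14641) = (4594*64)*(1/14641) = 294016*(1/14641) = 294016/14641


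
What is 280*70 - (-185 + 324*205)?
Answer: -46635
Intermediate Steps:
280*70 - (-185 + 324*205) = 19600 - (-185 + 66420) = 19600 - 1*66235 = 19600 - 66235 = -46635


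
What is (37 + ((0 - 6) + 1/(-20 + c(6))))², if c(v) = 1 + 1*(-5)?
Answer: 552049/576 ≈ 958.42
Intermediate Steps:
c(v) = -4 (c(v) = 1 - 5 = -4)
(37 + ((0 - 6) + 1/(-20 + c(6))))² = (37 + ((0 - 6) + 1/(-20 - 4)))² = (37 + (-6 + 1/(-24)))² = (37 + (-6 - 1/24))² = (37 - 145/24)² = (743/24)² = 552049/576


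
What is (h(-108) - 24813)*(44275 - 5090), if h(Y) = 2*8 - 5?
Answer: -971866370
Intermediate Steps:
h(Y) = 11 (h(Y) = 16 - 5 = 11)
(h(-108) - 24813)*(44275 - 5090) = (11 - 24813)*(44275 - 5090) = -24802*39185 = -971866370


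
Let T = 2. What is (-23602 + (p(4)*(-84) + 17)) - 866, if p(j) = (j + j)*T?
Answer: -25795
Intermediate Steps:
p(j) = 4*j (p(j) = (j + j)*2 = (2*j)*2 = 4*j)
(-23602 + (p(4)*(-84) + 17)) - 866 = (-23602 + ((4*4)*(-84) + 17)) - 866 = (-23602 + (16*(-84) + 17)) - 866 = (-23602 + (-1344 + 17)) - 866 = (-23602 - 1327) - 866 = -24929 - 866 = -25795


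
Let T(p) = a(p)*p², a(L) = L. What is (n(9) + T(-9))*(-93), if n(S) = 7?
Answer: 67146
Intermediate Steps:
T(p) = p³ (T(p) = p*p² = p³)
(n(9) + T(-9))*(-93) = (7 + (-9)³)*(-93) = (7 - 729)*(-93) = -722*(-93) = 67146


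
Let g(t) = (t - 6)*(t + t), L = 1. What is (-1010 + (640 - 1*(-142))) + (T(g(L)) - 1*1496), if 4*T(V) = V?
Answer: -3453/2 ≈ -1726.5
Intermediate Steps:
g(t) = 2*t*(-6 + t) (g(t) = (-6 + t)*(2*t) = 2*t*(-6 + t))
T(V) = V/4
(-1010 + (640 - 1*(-142))) + (T(g(L)) - 1*1496) = (-1010 + (640 - 1*(-142))) + ((2*1*(-6 + 1))/4 - 1*1496) = (-1010 + (640 + 142)) + ((2*1*(-5))/4 - 1496) = (-1010 + 782) + ((¼)*(-10) - 1496) = -228 + (-5/2 - 1496) = -228 - 2997/2 = -3453/2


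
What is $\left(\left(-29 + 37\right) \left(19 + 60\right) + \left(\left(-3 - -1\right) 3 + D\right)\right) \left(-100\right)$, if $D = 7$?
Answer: $-63300$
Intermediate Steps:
$\left(\left(-29 + 37\right) \left(19 + 60\right) + \left(\left(-3 - -1\right) 3 + D\right)\right) \left(-100\right) = \left(\left(-29 + 37\right) \left(19 + 60\right) + \left(\left(-3 - -1\right) 3 + 7\right)\right) \left(-100\right) = \left(8 \cdot 79 + \left(\left(-3 + 1\right) 3 + 7\right)\right) \left(-100\right) = \left(632 + \left(\left(-2\right) 3 + 7\right)\right) \left(-100\right) = \left(632 + \left(-6 + 7\right)\right) \left(-100\right) = \left(632 + 1\right) \left(-100\right) = 633 \left(-100\right) = -63300$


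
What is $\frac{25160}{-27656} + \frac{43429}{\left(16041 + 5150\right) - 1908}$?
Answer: $\frac{89489018}{66661331} \approx 1.3424$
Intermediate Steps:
$\frac{25160}{-27656} + \frac{43429}{\left(16041 + 5150\right) - 1908} = 25160 \left(- \frac{1}{27656}\right) + \frac{43429}{21191 - 1908} = - \frac{3145}{3457} + \frac{43429}{19283} = \frac{89489018}{66661331}$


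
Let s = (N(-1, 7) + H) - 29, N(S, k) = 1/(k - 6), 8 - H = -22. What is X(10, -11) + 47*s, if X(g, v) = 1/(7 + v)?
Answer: 375/4 ≈ 93.750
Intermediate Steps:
H = 30 (H = 8 - 1*(-22) = 8 + 22 = 30)
N(S, k) = 1/(-6 + k)
s = 2 (s = (1/(-6 + 7) + 30) - 29 = (1/1 + 30) - 29 = (1 + 30) - 29 = 31 - 29 = 2)
X(10, -11) + 47*s = 1/(7 - 11) + 47*2 = 1/(-4) + 94 = -1/4 + 94 = 375/4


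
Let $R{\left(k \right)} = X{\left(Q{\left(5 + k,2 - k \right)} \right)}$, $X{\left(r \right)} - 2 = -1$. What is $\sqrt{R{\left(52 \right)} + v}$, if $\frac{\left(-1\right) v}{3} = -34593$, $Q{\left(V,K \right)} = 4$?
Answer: $2 \sqrt{25945} \approx 322.15$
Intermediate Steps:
$X{\left(r \right)} = 1$ ($X{\left(r \right)} = 2 - 1 = 1$)
$R{\left(k \right)} = 1$
$v = 103779$ ($v = \left(-3\right) \left(-34593\right) = 103779$)
$\sqrt{R{\left(52 \right)} + v} = \sqrt{1 + 103779} = \sqrt{103780} = 2 \sqrt{25945}$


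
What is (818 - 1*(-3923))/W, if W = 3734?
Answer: 4741/3734 ≈ 1.2697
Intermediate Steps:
(818 - 1*(-3923))/W = (818 - 1*(-3923))/3734 = (818 + 3923)*(1/3734) = 4741*(1/3734) = 4741/3734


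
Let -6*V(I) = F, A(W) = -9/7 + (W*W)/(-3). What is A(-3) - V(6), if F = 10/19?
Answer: -1675/399 ≈ -4.1980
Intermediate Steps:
A(W) = -9/7 - W²/3 (A(W) = -9*⅐ + W²*(-⅓) = -9/7 - W²/3)
F = 10/19 (F = 10*(1/19) = 10/19 ≈ 0.52632)
V(I) = -5/57 (V(I) = -⅙*10/19 = -5/57)
A(-3) - V(6) = (-9/7 - ⅓*(-3)²) - 1*(-5/57) = (-9/7 - ⅓*9) + 5/57 = (-9/7 - 3) + 5/57 = -30/7 + 5/57 = -1675/399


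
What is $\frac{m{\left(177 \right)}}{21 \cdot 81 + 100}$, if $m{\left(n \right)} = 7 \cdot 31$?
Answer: $\frac{217}{1801} \approx 0.12049$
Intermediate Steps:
$m{\left(n \right)} = 217$
$\frac{m{\left(177 \right)}}{21 \cdot 81 + 100} = \frac{217}{21 \cdot 81 + 100} = \frac{217}{1701 + 100} = \frac{217}{1801}$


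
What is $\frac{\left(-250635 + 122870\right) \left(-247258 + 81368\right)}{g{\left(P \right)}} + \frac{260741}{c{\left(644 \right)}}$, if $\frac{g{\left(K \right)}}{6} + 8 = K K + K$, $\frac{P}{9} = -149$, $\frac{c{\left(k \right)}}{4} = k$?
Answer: $\frac{7176169728659}{3471672624} \approx 2067.1$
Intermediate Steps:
$c{\left(k \right)} = 4 k$
$P = -1341$ ($P = 9 \left(-149\right) = -1341$)
$g{\left(K \right)} = -48 + 6 K + 6 K^{2}$ ($g{\left(K \right)} = -48 + 6 \left(K K + K\right) = -48 + 6 \left(K^{2} + K\right) = -48 + 6 \left(K + K^{2}\right) = -48 + \left(6 K + 6 K^{2}\right) = -48 + 6 K + 6 K^{2}$)
$\frac{\left(-250635 + 122870\right) \left(-247258 + 81368\right)}{g{\left(P \right)}} + \frac{260741}{c{\left(644 \right)}} = \frac{\left(-250635 + 122870\right) \left(-247258 + 81368\right)}{-48 + 6 \left(-1341\right) + 6 \left(-1341\right)^{2}} + \frac{260741}{4 \cdot 644} = \frac{\left(-127765\right) \left(-165890\right)}{-48 - 8046 + 6 \cdot 1798281} + \frac{260741}{2576} = \frac{21194935850}{-48 - 8046 + 10789686} + 260741 \cdot \frac{1}{2576} = \frac{21194935850}{10781592} + \frac{260741}{2576} = 21194935850 \cdot \frac{1}{10781592} + \frac{260741}{2576} = \frac{10597467925}{5390796} + \frac{260741}{2576} = \frac{7176169728659}{3471672624}$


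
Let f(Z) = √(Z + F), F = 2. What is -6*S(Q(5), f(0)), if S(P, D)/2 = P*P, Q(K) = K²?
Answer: -7500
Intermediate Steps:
f(Z) = √(2 + Z) (f(Z) = √(Z + 2) = √(2 + Z))
S(P, D) = 2*P² (S(P, D) = 2*(P*P) = 2*P²)
-6*S(Q(5), f(0)) = -12*(5²)² = -12*25² = -12*625 = -6*1250 = -7500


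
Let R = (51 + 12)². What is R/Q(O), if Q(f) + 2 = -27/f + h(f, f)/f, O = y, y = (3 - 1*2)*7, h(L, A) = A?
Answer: -27783/34 ≈ -817.15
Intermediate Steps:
y = 7 (y = (3 - 2)*7 = 1*7 = 7)
O = 7
Q(f) = -1 - 27/f (Q(f) = -2 + (-27/f + f/f) = -2 + (-27/f + 1) = -2 + (1 - 27/f) = -1 - 27/f)
R = 3969 (R = 63² = 3969)
R/Q(O) = 3969/(((-27 - 1*7)/7)) = 3969/(((-27 - 7)/7)) = 3969/(((⅐)*(-34))) = 3969/(-34/7) = 3969*(-7/34) = -27783/34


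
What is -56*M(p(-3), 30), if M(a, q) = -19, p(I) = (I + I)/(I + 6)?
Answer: 1064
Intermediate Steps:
p(I) = 2*I/(6 + I) (p(I) = (2*I)/(6 + I) = 2*I/(6 + I))
-56*M(p(-3), 30) = -56*(-19) = 1064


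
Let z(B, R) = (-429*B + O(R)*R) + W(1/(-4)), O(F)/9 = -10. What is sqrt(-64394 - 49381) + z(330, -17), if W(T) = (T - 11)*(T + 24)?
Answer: -2244915/16 + 5*I*sqrt(4551) ≈ -1.4031e+5 + 337.31*I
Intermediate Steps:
O(F) = -90 (O(F) = 9*(-10) = -90)
W(T) = (-11 + T)*(24 + T)
z(B, R) = -4275/16 - 429*B - 90*R (z(B, R) = (-429*B - 90*R) + (-264 + (1/(-4))**2 + 13/(-4)) = (-429*B - 90*R) + (-264 + (-1/4)**2 + 13*(-1/4)) = (-429*B - 90*R) + (-264 + 1/16 - 13/4) = (-429*B - 90*R) - 4275/16 = -4275/16 - 429*B - 90*R)
sqrt(-64394 - 49381) + z(330, -17) = sqrt(-64394 - 49381) + (-4275/16 - 429*330 - 90*(-17)) = sqrt(-113775) + (-4275/16 - 141570 + 1530) = 5*I*sqrt(4551) - 2244915/16 = -2244915/16 + 5*I*sqrt(4551)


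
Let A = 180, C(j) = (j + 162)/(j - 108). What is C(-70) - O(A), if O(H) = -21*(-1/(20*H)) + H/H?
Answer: -162623/106800 ≈ -1.5227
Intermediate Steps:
C(j) = (162 + j)/(-108 + j)
O(H) = 1 + 21/(20*H) (O(H) = -21*(-1/(20*H)) + 1 = -(-21)/(20*H) + 1 = 21/(20*H) + 1 = 1 + 21/(20*H))
C(-70) - O(A) = (162 - 70)/(-108 - 70) - (21/20 + 180)/180 = 92/(-178) - 3621/(180*20) = -1/178*92 - 1*1207/1200 = -46/89 - 1207/1200 = -162623/106800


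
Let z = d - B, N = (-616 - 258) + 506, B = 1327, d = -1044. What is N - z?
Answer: 2003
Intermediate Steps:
N = -368 (N = -874 + 506 = -368)
z = -2371 (z = -1044 - 1*1327 = -1044 - 1327 = -2371)
N - z = -368 - 1*(-2371) = -368 + 2371 = 2003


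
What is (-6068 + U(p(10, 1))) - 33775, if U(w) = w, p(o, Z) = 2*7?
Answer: -39829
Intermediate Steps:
p(o, Z) = 14
(-6068 + U(p(10, 1))) - 33775 = (-6068 + 14) - 33775 = -6054 - 33775 = -39829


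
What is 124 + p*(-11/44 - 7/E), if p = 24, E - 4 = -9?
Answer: 758/5 ≈ 151.60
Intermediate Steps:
E = -5 (E = 4 - 9 = -5)
124 + p*(-11/44 - 7/E) = 124 + 24*(-11/44 - 7/(-5)) = 124 + 24*(-11*1/44 - 7*(-1/5)) = 124 + 24*(-1/4 + 7/5) = 124 + 24*(23/20) = 124 + 138/5 = 758/5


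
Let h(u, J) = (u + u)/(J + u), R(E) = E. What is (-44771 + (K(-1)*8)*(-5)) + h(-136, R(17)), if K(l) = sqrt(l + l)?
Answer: -313381/7 - 40*I*sqrt(2) ≈ -44769.0 - 56.569*I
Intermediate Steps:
K(l) = sqrt(2)*sqrt(l) (K(l) = sqrt(2*l) = sqrt(2)*sqrt(l))
h(u, J) = 2*u/(J + u) (h(u, J) = (2*u)/(J + u) = 2*u/(J + u))
(-44771 + (K(-1)*8)*(-5)) + h(-136, R(17)) = (-44771 + ((sqrt(2)*sqrt(-1))*8)*(-5)) + 2*(-136)/(17 - 136) = (-44771 + ((sqrt(2)*I)*8)*(-5)) + 2*(-136)/(-119) = (-44771 + ((I*sqrt(2))*8)*(-5)) + 2*(-136)*(-1/119) = (-44771 + (8*I*sqrt(2))*(-5)) + 16/7 = (-44771 - 40*I*sqrt(2)) + 16/7 = -313381/7 - 40*I*sqrt(2)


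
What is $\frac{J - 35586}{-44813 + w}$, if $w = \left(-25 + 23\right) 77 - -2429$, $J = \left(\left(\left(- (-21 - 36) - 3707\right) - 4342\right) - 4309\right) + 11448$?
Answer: $\frac{36439}{42538} \approx 0.85662$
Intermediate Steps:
$J = -853$ ($J = \left(\left(\left(\left(-1\right) \left(-57\right) - 3707\right) - 4342\right) - 4309\right) + 11448 = \left(\left(\left(57 - 3707\right) - 4342\right) - 4309\right) + 11448 = \left(\left(-3650 - 4342\right) - 4309\right) + 11448 = \left(-7992 - 4309\right) + 11448 = -12301 + 11448 = -853$)
$w = 2275$ ($w = \left(-2\right) 77 + 2429 = -154 + 2429 = 2275$)
$\frac{J - 35586}{-44813 + w} = \frac{-853 - 35586}{-44813 + 2275} = - \frac{36439}{-42538} = \left(-36439\right) \left(- \frac{1}{42538}\right) = \frac{36439}{42538}$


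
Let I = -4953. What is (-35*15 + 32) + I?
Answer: -5446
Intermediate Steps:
(-35*15 + 32) + I = (-35*15 + 32) - 4953 = (-525 + 32) - 4953 = -493 - 4953 = -5446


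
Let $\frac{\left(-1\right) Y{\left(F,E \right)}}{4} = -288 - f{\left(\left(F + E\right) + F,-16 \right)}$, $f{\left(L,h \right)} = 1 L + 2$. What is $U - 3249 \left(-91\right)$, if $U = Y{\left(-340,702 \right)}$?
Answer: $296907$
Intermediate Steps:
$f{\left(L,h \right)} = 2 + L$ ($f{\left(L,h \right)} = L + 2 = 2 + L$)
$Y{\left(F,E \right)} = 1160 + 4 E + 8 F$ ($Y{\left(F,E \right)} = - 4 \left(-288 - \left(2 + \left(\left(F + E\right) + F\right)\right)\right) = - 4 \left(-288 - \left(2 + \left(\left(E + F\right) + F\right)\right)\right) = - 4 \left(-288 - \left(2 + \left(E + 2 F\right)\right)\right) = - 4 \left(-288 - \left(2 + E + 2 F\right)\right) = - 4 \left(-290 - E - 2 F\right) = 1160 + 4 E + 8 F$)
$U = 1248$ ($U = 1160 + 4 \cdot 702 + 8 \left(-340\right) = 1160 + 2808 - 2720 = 1248$)
$U - 3249 \left(-91\right) = 1248 - 3249 \left(-91\right) = 1248 - -295659 = 1248 + 295659 = 296907$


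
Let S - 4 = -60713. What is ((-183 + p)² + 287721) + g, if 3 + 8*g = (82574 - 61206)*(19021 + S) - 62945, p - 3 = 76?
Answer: -222115959/2 ≈ -1.1106e+8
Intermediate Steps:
p = 79 (p = 3 + 76 = 79)
S = -60709 (S = 4 - 60713 = -60709)
g = -222713033/2 (g = -3/8 + ((82574 - 61206)*(19021 - 60709) - 62945)/8 = -3/8 + (21368*(-41688) - 62945)/8 = -3/8 + (-890789184 - 62945)/8 = -3/8 + (⅛)*(-890852129) = -3/8 - 890852129/8 = -222713033/2 ≈ -1.1136e+8)
((-183 + p)² + 287721) + g = ((-183 + 79)² + 287721) - 222713033/2 = ((-104)² + 287721) - 222713033/2 = (10816 + 287721) - 222713033/2 = 298537 - 222713033/2 = -222115959/2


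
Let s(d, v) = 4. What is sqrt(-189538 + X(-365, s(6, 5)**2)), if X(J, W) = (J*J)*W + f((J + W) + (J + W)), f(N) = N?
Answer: 2*sqrt(485341) ≈ 1393.3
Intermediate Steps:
X(J, W) = 2*J + 2*W + W*J**2 (X(J, W) = (J*J)*W + ((J + W) + (J + W)) = J**2*W + (2*J + 2*W) = W*J**2 + (2*J + 2*W) = 2*J + 2*W + W*J**2)
sqrt(-189538 + X(-365, s(6, 5)**2)) = sqrt(-189538 + (2*(-365) + 2*4**2 + 4**2*(-365)**2)) = sqrt(-189538 + (-730 + 2*16 + 16*133225)) = sqrt(-189538 + (-730 + 32 + 2131600)) = sqrt(-189538 + 2130902) = sqrt(1941364) = 2*sqrt(485341)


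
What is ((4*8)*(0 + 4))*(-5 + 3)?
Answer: -256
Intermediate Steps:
((4*8)*(0 + 4))*(-5 + 3) = (32*4)*(-2) = 128*(-2) = -256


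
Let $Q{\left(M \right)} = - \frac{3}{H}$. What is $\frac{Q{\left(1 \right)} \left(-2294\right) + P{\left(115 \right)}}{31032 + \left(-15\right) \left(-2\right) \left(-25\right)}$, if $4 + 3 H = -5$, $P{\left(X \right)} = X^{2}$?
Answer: $\frac{10931}{30282} \approx 0.36097$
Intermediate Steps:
$H = -3$ ($H = - \frac{4}{3} + \frac{1}{3} \left(-5\right) = - \frac{4}{3} - \frac{5}{3} = -3$)
$Q{\left(M \right)} = 1$ ($Q{\left(M \right)} = - \frac{3}{-3} = \left(-3\right) \left(- \frac{1}{3}\right) = 1$)
$\frac{Q{\left(1 \right)} \left(-2294\right) + P{\left(115 \right)}}{31032 + \left(-15\right) \left(-2\right) \left(-25\right)} = \frac{1 \left(-2294\right) + 115^{2}}{31032 + \left(-15\right) \left(-2\right) \left(-25\right)} = \frac{-2294 + 13225}{31032 + 30 \left(-25\right)} = \frac{10931}{31032 - 750} = \frac{10931}{30282}$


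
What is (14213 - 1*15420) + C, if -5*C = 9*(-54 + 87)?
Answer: -6332/5 ≈ -1266.4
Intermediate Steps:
C = -297/5 (C = -9*(-54 + 87)/5 = -9*33/5 = -1/5*297 = -297/5 ≈ -59.400)
(14213 - 1*15420) + C = (14213 - 1*15420) - 297/5 = (14213 - 15420) - 297/5 = -1207 - 297/5 = -6332/5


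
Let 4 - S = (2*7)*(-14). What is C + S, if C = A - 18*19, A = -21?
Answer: -163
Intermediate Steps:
S = 200 (S = 4 - 2*7*(-14) = 4 - 14*(-14) = 4 - 1*(-196) = 4 + 196 = 200)
C = -363 (C = -21 - 18*19 = -21 - 342 = -363)
C + S = -363 + 200 = -163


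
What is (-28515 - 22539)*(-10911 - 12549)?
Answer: 1197726840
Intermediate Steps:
(-28515 - 22539)*(-10911 - 12549) = -51054*(-23460) = 1197726840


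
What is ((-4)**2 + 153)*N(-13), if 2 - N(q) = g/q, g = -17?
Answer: 117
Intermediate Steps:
N(q) = 2 + 17/q (N(q) = 2 - (-17)/q = 2 + 17/q)
((-4)**2 + 153)*N(-13) = ((-4)**2 + 153)*(2 + 17/(-13)) = (16 + 153)*(2 + 17*(-1/13)) = 169*(2 - 17/13) = 169*(9/13) = 117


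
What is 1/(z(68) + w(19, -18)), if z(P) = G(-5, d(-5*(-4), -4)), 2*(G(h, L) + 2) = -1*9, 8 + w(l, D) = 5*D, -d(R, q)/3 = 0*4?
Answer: -2/209 ≈ -0.0095694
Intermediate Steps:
d(R, q) = 0 (d(R, q) = -0*4 = -3*0 = 0)
w(l, D) = -8 + 5*D
G(h, L) = -13/2 (G(h, L) = -2 + (-1*9)/2 = -2 + (1/2)*(-9) = -2 - 9/2 = -13/2)
z(P) = -13/2
1/(z(68) + w(19, -18)) = 1/(-13/2 + (-8 + 5*(-18))) = 1/(-13/2 + (-8 - 90)) = 1/(-13/2 - 98) = 1/(-209/2) = -2/209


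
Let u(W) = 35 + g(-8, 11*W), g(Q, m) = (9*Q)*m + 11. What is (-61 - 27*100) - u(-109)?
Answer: -89135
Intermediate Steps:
g(Q, m) = 11 + 9*Q*m (g(Q, m) = 9*Q*m + 11 = 11 + 9*Q*m)
u(W) = 46 - 792*W (u(W) = 35 + (11 + 9*(-8)*(11*W)) = 35 + (11 - 792*W) = 46 - 792*W)
(-61 - 27*100) - u(-109) = (-61 - 27*100) - (46 - 792*(-109)) = (-61 - 2700) - (46 + 86328) = -2761 - 1*86374 = -2761 - 86374 = -89135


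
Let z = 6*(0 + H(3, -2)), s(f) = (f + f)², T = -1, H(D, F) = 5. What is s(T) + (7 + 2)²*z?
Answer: 2434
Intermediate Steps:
s(f) = 4*f² (s(f) = (2*f)² = 4*f²)
z = 30 (z = 6*(0 + 5) = 6*5 = 30)
s(T) + (7 + 2)²*z = 4*(-1)² + (7 + 2)²*30 = 4*1 + 9²*30 = 4 + 81*30 = 4 + 2430 = 2434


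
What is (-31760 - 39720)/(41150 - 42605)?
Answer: 14296/291 ≈ 49.127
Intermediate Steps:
(-31760 - 39720)/(41150 - 42605) = -71480/(-1455) = -71480*(-1/1455) = 14296/291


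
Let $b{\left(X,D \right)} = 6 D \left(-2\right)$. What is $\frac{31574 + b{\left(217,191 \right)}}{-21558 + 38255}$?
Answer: $\frac{29282}{16697} \approx 1.7537$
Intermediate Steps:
$b{\left(X,D \right)} = - 12 D$
$\frac{31574 + b{\left(217,191 \right)}}{-21558 + 38255} = \frac{31574 - 2292}{-21558 + 38255} = \frac{31574 - 2292}{16697} = 29282 \cdot \frac{1}{16697} = \frac{29282}{16697}$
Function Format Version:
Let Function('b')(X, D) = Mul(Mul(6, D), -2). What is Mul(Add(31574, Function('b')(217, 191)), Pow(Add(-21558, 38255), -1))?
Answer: Rational(29282, 16697) ≈ 1.7537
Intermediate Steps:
Function('b')(X, D) = Mul(-12, D)
Mul(Add(31574, Function('b')(217, 191)), Pow(Add(-21558, 38255), -1)) = Mul(Add(31574, Mul(-12, 191)), Pow(Add(-21558, 38255), -1)) = Mul(Add(31574, -2292), Pow(16697, -1)) = Mul(29282, Rational(1, 16697)) = Rational(29282, 16697)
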